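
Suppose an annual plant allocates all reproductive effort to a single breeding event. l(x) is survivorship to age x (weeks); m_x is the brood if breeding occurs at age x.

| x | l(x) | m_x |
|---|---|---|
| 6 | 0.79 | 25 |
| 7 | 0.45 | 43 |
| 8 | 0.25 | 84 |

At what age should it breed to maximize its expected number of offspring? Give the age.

8

Expected offspring if breeding at age x = l(x) × m_x:
  age 6: 0.79 × 25 = 19.750
  age 7: 0.45 × 43 = 19.350
  age 8: 0.25 × 84 = 21.000
Maximum at age 8 (21.000).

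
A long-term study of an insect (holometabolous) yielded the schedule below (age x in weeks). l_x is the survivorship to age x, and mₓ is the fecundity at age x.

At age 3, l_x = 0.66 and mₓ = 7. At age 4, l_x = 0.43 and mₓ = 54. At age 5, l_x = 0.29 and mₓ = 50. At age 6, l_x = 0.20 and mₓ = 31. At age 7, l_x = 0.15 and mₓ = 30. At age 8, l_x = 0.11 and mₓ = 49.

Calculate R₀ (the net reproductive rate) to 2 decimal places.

58.43

R₀ = Σ l_x mₓ:
  age 3: 0.66 × 7 = 4.6200
  age 4: 0.43 × 54 = 23.2200
  age 5: 0.29 × 50 = 14.5000
  age 6: 0.20 × 31 = 6.2000
  age 7: 0.15 × 30 = 4.5000
  age 8: 0.11 × 49 = 5.3900
R₀ = 4.6200 + 23.2200 + 14.5000 + 6.2000 + 4.5000 + 5.3900 = 58.4300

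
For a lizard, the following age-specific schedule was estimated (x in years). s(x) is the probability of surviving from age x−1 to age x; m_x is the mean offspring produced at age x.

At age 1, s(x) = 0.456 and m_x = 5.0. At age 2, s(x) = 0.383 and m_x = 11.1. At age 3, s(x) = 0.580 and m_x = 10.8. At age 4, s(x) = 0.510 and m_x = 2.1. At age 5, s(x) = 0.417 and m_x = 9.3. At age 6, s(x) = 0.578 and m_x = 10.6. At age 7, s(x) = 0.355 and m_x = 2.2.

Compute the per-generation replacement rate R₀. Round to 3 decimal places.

5.763

Survivorship from birth: l_x = s_1·s_2·…·s_x.
  l_1 = 0.45600
  l_2 = 0.17465
  l_3 = 0.10130
  l_4 = 0.05166
  l_5 = 0.02154
  l_6 = 0.01245
  l_7 = 0.00442
R₀ = Σ l_x m_x:
  age 1: 0.45600 × 5.0 = 2.2800
  age 2: 0.17465 × 11.1 = 1.9386
  age 3: 0.10130 × 10.8 = 1.0940
  age 4: 0.05166 × 2.1 = 0.1085
  age 5: 0.02154 × 9.3 = 0.2003
  age 6: 0.01245 × 10.6 = 0.1320
  age 7: 0.00442 × 2.2 = 0.0097
R₀ = 2.2800 + 1.9386 + 1.0940 + 0.1085 + 0.2003 + 0.1320 + 0.0097 = 5.7632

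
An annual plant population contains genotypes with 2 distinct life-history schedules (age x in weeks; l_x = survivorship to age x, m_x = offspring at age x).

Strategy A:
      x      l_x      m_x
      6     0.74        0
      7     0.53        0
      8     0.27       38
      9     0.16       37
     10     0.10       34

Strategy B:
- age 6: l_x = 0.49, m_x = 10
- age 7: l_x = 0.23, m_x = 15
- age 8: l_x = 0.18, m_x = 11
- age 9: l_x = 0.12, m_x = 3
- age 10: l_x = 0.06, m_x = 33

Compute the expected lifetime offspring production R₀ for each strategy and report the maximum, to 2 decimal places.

Strategy A: R₀ = 0.74×0 + 0.53×0 + 0.27×38 + 0.16×37 + 0.10×34 = 19.5800
Strategy B: R₀ = 0.49×10 + 0.23×15 + 0.18×11 + 0.12×3 + 0.06×33 = 12.6700
Highest R₀: strategy A with 19.5800.

19.58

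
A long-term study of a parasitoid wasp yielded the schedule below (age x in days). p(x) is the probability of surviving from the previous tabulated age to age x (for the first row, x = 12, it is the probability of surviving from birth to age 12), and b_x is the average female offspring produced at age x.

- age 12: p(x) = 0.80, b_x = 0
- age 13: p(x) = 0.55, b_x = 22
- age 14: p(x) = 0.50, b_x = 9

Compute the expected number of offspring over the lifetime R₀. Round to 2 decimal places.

Survivorship from birth: l_x = p_12·p_13·…·p_x.
  l_12 = 0.80000
  l_13 = 0.44000
  l_14 = 0.22000
R₀ = Σ l_x b_x:
  age 12: 0.80000 × 0 = 0.0000
  age 13: 0.44000 × 22 = 9.6800
  age 14: 0.22000 × 9 = 1.9800
R₀ = 0.0000 + 9.6800 + 1.9800 = 11.6600

11.66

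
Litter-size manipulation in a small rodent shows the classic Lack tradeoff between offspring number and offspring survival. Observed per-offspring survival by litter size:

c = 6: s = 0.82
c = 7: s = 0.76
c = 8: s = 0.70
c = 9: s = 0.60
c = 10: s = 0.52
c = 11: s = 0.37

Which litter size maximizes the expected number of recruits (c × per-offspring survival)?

8

Expected recruits = c × s(c):
  c=6: 6 × 0.82 = 4.920
  c=7: 7 × 0.76 = 5.320
  c=8: 8 × 0.70 = 5.600
  c=9: 9 × 0.60 = 5.400
  c=10: 10 × 0.52 = 5.200
  c=11: 11 × 0.37 = 4.070
Maximum at c = 8 (5.600 recruits).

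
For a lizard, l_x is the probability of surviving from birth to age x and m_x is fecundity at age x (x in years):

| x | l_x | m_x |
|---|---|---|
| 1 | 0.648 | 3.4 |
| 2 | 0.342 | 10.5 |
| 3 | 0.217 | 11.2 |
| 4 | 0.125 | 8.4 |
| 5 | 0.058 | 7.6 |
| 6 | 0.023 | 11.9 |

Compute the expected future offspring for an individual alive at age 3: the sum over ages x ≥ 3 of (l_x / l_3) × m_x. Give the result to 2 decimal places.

l_3 = 0.217. Conditional survival from age 3 to x is l_x / l_3.
  x=3: (0.217/0.217) × 11.2 = 11.2000
  x=4: (0.125/0.217) × 8.4 = 4.8387
  x=5: (0.058/0.217) × 7.6 = 2.0313
  x=6: (0.023/0.217) × 11.9 = 1.2613
Sum = 11.2000 + 4.8387 + 2.0313 + 1.2613 = 19.3313

19.33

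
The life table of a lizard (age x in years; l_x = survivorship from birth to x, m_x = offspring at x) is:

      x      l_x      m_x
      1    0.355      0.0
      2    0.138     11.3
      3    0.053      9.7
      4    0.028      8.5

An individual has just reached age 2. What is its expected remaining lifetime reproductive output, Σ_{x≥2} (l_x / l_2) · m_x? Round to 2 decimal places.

16.75

l_2 = 0.138. Conditional survival from age 2 to x is l_x / l_2.
  x=2: (0.138/0.138) × 11.3 = 11.3000
  x=3: (0.053/0.138) × 9.7 = 3.7254
  x=4: (0.028/0.138) × 8.5 = 1.7246
Sum = 11.3000 + 3.7254 + 1.7246 = 16.7500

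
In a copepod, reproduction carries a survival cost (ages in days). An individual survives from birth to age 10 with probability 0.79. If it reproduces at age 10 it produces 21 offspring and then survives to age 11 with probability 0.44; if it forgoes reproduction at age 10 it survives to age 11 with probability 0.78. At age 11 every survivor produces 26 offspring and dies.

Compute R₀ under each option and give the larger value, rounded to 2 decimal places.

25.63

breed at age 10: R₀ = 0.79 × (21 + 0.44 × 26) = 0.79 × 32.4400 = 25.6276
delay to age 11: R₀ = 0.79 × (0.78 × 26) = 0.79 × 20.2800 = 16.0212
Higher: breed at age 10 (25.6276).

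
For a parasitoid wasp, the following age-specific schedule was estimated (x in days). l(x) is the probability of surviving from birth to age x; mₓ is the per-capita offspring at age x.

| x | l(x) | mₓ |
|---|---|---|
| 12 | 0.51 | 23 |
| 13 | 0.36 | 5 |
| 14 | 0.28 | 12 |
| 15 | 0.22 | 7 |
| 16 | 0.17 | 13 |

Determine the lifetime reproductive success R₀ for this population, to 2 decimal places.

20.64

R₀ = Σ l(x) mₓ:
  age 12: 0.51 × 23 = 11.7300
  age 13: 0.36 × 5 = 1.8000
  age 14: 0.28 × 12 = 3.3600
  age 15: 0.22 × 7 = 1.5400
  age 16: 0.17 × 13 = 2.2100
R₀ = 11.7300 + 1.8000 + 3.3600 + 1.5400 + 2.2100 = 20.6400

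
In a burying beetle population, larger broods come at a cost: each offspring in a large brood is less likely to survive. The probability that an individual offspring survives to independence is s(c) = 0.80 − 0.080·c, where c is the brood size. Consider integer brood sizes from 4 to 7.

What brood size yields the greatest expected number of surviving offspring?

Expected surviving offspring = c × s(c):
  c=4: 4 × 0.480 = 1.920
  c=5: 5 × 0.400 = 2.000
  c=6: 6 × 0.320 = 1.920
  c=7: 7 × 0.240 = 1.680
Maximum at c = 5 (2.000 surviving offspring).

5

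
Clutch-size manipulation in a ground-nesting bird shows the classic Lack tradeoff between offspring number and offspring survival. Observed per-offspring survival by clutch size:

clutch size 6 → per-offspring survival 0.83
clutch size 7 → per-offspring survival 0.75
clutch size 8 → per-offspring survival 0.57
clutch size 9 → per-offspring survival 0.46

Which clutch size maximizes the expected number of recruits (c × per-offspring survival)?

7

Expected recruits = c × s(c):
  c=6: 6 × 0.83 = 4.980
  c=7: 7 × 0.75 = 5.250
  c=8: 8 × 0.57 = 4.560
  c=9: 9 × 0.46 = 4.140
Maximum at c = 7 (5.250 recruits).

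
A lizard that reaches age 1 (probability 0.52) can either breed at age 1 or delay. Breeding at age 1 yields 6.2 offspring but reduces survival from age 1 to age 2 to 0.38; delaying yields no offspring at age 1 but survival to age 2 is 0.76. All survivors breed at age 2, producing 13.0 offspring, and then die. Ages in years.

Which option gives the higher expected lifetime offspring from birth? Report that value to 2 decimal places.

breed at age 1: R₀ = 0.52 × (6.2 + 0.38 × 13.0) = 0.52 × 11.1400 = 5.7928
delay to age 2: R₀ = 0.52 × (0.76 × 13.0) = 0.52 × 9.8800 = 5.1376
Higher: breed at age 1 (5.7928).

5.79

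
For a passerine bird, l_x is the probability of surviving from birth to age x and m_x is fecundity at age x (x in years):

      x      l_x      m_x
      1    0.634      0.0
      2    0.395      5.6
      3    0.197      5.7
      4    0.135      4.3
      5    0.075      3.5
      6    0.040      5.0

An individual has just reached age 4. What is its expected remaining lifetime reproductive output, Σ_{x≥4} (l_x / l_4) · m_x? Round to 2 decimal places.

l_4 = 0.135. Conditional survival from age 4 to x is l_x / l_4.
  x=4: (0.135/0.135) × 4.3 = 4.3000
  x=5: (0.075/0.135) × 3.5 = 1.9444
  x=6: (0.040/0.135) × 5.0 = 1.4815
Sum = 4.3000 + 1.9444 + 1.4815 = 7.7259

7.73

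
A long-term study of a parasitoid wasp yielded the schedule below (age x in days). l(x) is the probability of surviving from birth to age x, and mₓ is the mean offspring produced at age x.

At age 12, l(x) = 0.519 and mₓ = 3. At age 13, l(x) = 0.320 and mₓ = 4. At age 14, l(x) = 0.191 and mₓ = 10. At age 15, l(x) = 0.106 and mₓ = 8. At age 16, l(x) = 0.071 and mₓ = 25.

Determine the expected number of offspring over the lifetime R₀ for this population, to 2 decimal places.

7.37

R₀ = Σ l(x) mₓ:
  age 12: 0.519 × 3 = 1.5570
  age 13: 0.320 × 4 = 1.2800
  age 14: 0.191 × 10 = 1.9100
  age 15: 0.106 × 8 = 0.8480
  age 16: 0.071 × 25 = 1.7750
R₀ = 1.5570 + 1.2800 + 1.9100 + 0.8480 + 1.7750 = 7.3700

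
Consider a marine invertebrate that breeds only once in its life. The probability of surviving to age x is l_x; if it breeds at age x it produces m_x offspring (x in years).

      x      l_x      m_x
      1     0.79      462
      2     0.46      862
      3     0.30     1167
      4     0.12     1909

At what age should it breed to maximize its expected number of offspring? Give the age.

2

Expected offspring if breeding at age x = l_x × m_x:
  age 1: 0.79 × 462 = 364.980
  age 2: 0.46 × 862 = 396.520
  age 3: 0.30 × 1167 = 350.100
  age 4: 0.12 × 1909 = 229.080
Maximum at age 2 (396.520).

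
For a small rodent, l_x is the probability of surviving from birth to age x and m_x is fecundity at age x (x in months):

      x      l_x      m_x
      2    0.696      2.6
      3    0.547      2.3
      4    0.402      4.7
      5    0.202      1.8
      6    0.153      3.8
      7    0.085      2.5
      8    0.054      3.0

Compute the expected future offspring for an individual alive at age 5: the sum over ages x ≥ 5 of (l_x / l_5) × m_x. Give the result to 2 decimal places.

6.53

l_5 = 0.202. Conditional survival from age 5 to x is l_x / l_5.
  x=5: (0.202/0.202) × 1.8 = 1.8000
  x=6: (0.153/0.202) × 3.8 = 2.8782
  x=7: (0.085/0.202) × 2.5 = 1.0520
  x=8: (0.054/0.202) × 3.0 = 0.8020
Sum = 1.8000 + 2.8782 + 1.0520 + 0.8020 = 6.5322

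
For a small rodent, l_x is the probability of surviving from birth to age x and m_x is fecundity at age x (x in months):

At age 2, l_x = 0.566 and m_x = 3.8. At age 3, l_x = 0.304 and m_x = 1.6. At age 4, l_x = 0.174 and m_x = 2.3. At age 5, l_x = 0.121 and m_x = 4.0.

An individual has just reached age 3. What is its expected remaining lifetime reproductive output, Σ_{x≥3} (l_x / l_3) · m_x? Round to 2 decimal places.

l_3 = 0.304. Conditional survival from age 3 to x is l_x / l_3.
  x=3: (0.304/0.304) × 1.6 = 1.6000
  x=4: (0.174/0.304) × 2.3 = 1.3164
  x=5: (0.121/0.304) × 4.0 = 1.5921
Sum = 1.6000 + 1.3164 + 1.5921 = 4.5086

4.51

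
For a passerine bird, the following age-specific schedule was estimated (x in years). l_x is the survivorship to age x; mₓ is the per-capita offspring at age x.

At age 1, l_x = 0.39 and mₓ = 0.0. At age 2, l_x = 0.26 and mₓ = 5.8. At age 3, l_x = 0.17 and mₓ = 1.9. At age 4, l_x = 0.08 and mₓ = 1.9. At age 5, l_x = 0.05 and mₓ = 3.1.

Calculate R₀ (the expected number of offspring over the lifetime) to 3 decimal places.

R₀ = Σ l_x mₓ:
  age 1: 0.39 × 0.0 = 0.0000
  age 2: 0.26 × 5.8 = 1.5080
  age 3: 0.17 × 1.9 = 0.3230
  age 4: 0.08 × 1.9 = 0.1520
  age 5: 0.05 × 3.1 = 0.1550
R₀ = 0.0000 + 1.5080 + 0.3230 + 0.1520 + 0.1550 = 2.1380

2.138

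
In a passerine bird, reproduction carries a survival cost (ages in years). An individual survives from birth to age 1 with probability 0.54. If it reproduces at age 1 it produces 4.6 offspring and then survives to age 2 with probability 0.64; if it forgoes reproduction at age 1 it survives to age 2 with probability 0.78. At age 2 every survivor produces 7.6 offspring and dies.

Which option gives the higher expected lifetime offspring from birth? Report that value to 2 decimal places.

5.11

breed at age 1: R₀ = 0.54 × (4.6 + 0.64 × 7.6) = 0.54 × 9.4640 = 5.1106
delay to age 2: R₀ = 0.54 × (0.78 × 7.6) = 0.54 × 5.9280 = 3.2011
Higher: breed at age 1 (5.1106).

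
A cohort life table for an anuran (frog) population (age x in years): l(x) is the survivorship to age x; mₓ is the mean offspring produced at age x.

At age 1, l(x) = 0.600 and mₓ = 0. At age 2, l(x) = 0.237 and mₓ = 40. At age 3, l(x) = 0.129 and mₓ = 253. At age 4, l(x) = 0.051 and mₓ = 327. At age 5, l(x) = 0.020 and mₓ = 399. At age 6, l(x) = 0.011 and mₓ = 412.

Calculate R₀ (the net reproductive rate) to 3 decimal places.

71.306

R₀ = Σ l(x) mₓ:
  age 1: 0.600 × 0 = 0.0000
  age 2: 0.237 × 40 = 9.4800
  age 3: 0.129 × 253 = 32.6370
  age 4: 0.051 × 327 = 16.6770
  age 5: 0.020 × 399 = 7.9800
  age 6: 0.011 × 412 = 4.5320
R₀ = 0.0000 + 9.4800 + 32.6370 + 16.6770 + 7.9800 + 4.5320 = 71.3060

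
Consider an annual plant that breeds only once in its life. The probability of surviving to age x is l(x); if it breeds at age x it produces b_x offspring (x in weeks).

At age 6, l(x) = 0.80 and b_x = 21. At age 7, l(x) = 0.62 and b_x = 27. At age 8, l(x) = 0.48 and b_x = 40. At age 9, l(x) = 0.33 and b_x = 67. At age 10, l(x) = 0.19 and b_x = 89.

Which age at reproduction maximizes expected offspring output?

Expected offspring if breeding at age x = l(x) × b_x:
  age 6: 0.80 × 21 = 16.800
  age 7: 0.62 × 27 = 16.740
  age 8: 0.48 × 40 = 19.200
  age 9: 0.33 × 67 = 22.110
  age 10: 0.19 × 89 = 16.910
Maximum at age 9 (22.110).

9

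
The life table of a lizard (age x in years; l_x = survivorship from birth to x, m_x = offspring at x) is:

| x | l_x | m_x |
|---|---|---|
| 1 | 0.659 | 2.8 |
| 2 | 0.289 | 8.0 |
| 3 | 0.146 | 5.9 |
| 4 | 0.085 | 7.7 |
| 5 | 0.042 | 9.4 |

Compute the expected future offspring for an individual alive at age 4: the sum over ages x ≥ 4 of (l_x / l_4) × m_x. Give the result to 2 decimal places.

12.34

l_4 = 0.085. Conditional survival from age 4 to x is l_x / l_4.
  x=4: (0.085/0.085) × 7.7 = 7.7000
  x=5: (0.042/0.085) × 9.4 = 4.6447
Sum = 7.7000 + 4.6447 = 12.3447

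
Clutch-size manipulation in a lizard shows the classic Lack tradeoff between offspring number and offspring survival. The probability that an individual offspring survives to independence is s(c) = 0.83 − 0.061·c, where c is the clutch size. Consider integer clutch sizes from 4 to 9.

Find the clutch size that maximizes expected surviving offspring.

7

Expected surviving offspring = c × s(c):
  c=4: 4 × 0.586 = 2.344
  c=5: 5 × 0.525 = 2.625
  c=6: 6 × 0.464 = 2.784
  c=7: 7 × 0.403 = 2.821
  c=8: 8 × 0.342 = 2.736
  c=9: 9 × 0.281 = 2.529
Maximum at c = 7 (2.821 surviving offspring).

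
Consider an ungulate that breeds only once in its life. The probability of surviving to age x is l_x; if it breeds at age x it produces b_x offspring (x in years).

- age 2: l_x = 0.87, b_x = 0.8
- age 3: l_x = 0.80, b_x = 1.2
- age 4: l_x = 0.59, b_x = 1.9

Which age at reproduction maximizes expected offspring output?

4

Expected offspring if breeding at age x = l_x × b_x:
  age 2: 0.87 × 0.8 = 0.696
  age 3: 0.80 × 1.2 = 0.960
  age 4: 0.59 × 1.9 = 1.121
Maximum at age 4 (1.121).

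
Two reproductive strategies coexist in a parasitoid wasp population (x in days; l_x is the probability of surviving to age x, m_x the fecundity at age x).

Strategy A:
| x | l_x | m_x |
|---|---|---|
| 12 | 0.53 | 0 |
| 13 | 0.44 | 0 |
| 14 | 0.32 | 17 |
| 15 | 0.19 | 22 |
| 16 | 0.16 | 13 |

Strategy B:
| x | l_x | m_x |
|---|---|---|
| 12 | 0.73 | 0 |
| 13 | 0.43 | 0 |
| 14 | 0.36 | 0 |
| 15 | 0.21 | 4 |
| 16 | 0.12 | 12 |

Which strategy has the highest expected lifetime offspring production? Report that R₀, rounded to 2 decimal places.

Strategy A: R₀ = 0.53×0 + 0.44×0 + 0.32×17 + 0.19×22 + 0.16×13 = 11.7000
Strategy B: R₀ = 0.73×0 + 0.43×0 + 0.36×0 + 0.21×4 + 0.12×12 = 2.2800
Highest R₀: strategy A with 11.7000.

11.70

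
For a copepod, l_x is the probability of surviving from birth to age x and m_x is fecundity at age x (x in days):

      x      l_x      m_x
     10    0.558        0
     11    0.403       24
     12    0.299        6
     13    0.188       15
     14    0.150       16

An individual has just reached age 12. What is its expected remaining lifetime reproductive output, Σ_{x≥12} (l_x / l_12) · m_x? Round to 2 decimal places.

l_12 = 0.299. Conditional survival from age 12 to x is l_x / l_12.
  x=12: (0.299/0.299) × 6 = 6.0000
  x=13: (0.188/0.299) × 15 = 9.4314
  x=14: (0.150/0.299) × 16 = 8.0268
Sum = 6.0000 + 9.4314 + 8.0268 = 23.4582

23.46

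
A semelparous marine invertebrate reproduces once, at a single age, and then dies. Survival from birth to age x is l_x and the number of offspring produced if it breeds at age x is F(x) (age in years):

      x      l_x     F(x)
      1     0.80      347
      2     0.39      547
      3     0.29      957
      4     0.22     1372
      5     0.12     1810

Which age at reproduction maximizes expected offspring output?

Expected offspring if breeding at age x = l_x × F(x):
  age 1: 0.80 × 347 = 277.600
  age 2: 0.39 × 547 = 213.330
  age 3: 0.29 × 957 = 277.530
  age 4: 0.22 × 1372 = 301.840
  age 5: 0.12 × 1810 = 217.200
Maximum at age 4 (301.840).

4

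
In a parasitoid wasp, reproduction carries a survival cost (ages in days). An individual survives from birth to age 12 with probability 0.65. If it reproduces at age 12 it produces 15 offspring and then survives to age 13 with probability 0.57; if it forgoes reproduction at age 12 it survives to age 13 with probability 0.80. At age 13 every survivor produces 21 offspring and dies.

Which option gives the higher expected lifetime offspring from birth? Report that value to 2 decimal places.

17.53

breed at age 12: R₀ = 0.65 × (15 + 0.57 × 21) = 0.65 × 26.9700 = 17.5305
delay to age 13: R₀ = 0.65 × (0.80 × 21) = 0.65 × 16.8000 = 10.9200
Higher: breed at age 12 (17.5305).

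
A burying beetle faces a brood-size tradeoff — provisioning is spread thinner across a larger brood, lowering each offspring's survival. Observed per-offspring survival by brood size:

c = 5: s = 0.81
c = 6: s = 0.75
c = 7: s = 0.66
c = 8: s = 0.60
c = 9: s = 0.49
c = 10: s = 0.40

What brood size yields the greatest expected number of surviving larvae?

8

Expected surviving larvae = c × s(c):
  c=5: 5 × 0.81 = 4.050
  c=6: 6 × 0.75 = 4.500
  c=7: 7 × 0.66 = 4.620
  c=8: 8 × 0.60 = 4.800
  c=9: 9 × 0.49 = 4.410
  c=10: 10 × 0.40 = 4.000
Maximum at c = 8 (4.800 surviving larvae).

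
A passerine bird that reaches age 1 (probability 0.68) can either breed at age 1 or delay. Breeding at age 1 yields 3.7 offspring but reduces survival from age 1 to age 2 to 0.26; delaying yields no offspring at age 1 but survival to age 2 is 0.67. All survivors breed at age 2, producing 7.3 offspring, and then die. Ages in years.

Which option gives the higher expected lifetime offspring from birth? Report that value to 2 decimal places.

breed at age 1: R₀ = 0.68 × (3.7 + 0.26 × 7.3) = 0.68 × 5.5980 = 3.8066
delay to age 2: R₀ = 0.68 × (0.67 × 7.3) = 0.68 × 4.8910 = 3.3259
Higher: breed at age 1 (3.8066).

3.81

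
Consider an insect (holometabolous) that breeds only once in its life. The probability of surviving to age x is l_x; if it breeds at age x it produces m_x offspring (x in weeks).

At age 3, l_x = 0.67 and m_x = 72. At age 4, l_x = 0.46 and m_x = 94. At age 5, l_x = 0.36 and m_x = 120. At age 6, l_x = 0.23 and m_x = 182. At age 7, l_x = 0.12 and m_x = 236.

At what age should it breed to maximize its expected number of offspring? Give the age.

Expected offspring if breeding at age x = l_x × m_x:
  age 3: 0.67 × 72 = 48.240
  age 4: 0.46 × 94 = 43.240
  age 5: 0.36 × 120 = 43.200
  age 6: 0.23 × 182 = 41.860
  age 7: 0.12 × 236 = 28.320
Maximum at age 3 (48.240).

3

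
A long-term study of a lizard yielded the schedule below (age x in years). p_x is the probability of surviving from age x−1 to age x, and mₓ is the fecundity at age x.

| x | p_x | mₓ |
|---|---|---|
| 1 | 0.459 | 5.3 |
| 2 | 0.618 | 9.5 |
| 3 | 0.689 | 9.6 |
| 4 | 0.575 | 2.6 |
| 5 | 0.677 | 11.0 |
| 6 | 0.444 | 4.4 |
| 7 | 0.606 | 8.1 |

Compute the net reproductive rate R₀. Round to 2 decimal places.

Survivorship from birth: l_x = p_1·p_2·…·p_x.
  l_1 = 0.45900
  l_2 = 0.28366
  l_3 = 0.19544
  l_4 = 0.11238
  l_5 = 0.07608
  l_6 = 0.03378
  l_7 = 0.02047
R₀ = Σ l_x mₓ:
  age 1: 0.45900 × 5.3 = 2.4327
  age 2: 0.28366 × 9.5 = 2.6948
  age 3: 0.19544 × 9.6 = 1.8762
  age 4: 0.11238 × 2.6 = 0.2922
  age 5: 0.07608 × 11.0 = 0.8369
  age 6: 0.03378 × 4.4 = 0.1486
  age 7: 0.02047 × 8.1 = 0.1658
R₀ = 2.4327 + 2.6948 + 1.8762 + 0.2922 + 0.8369 + 0.1486 + 0.1658 = 8.4472

8.45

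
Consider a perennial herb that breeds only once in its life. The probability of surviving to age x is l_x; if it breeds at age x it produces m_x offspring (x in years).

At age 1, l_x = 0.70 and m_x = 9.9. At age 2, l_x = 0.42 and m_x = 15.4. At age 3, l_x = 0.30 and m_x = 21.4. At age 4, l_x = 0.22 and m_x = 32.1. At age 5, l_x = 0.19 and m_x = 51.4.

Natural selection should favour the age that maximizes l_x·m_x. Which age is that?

Expected offspring if breeding at age x = l_x × m_x:
  age 1: 0.70 × 9.9 = 6.930
  age 2: 0.42 × 15.4 = 6.468
  age 3: 0.30 × 21.4 = 6.420
  age 4: 0.22 × 32.1 = 7.062
  age 5: 0.19 × 51.4 = 9.766
Maximum at age 5 (9.766).

5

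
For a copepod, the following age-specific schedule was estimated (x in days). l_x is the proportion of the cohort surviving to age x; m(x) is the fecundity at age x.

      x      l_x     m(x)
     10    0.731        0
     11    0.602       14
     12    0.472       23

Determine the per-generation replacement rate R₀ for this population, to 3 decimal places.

19.284

R₀ = Σ l_x m(x):
  age 10: 0.731 × 0 = 0.0000
  age 11: 0.602 × 14 = 8.4280
  age 12: 0.472 × 23 = 10.8560
R₀ = 0.0000 + 8.4280 + 10.8560 = 19.2840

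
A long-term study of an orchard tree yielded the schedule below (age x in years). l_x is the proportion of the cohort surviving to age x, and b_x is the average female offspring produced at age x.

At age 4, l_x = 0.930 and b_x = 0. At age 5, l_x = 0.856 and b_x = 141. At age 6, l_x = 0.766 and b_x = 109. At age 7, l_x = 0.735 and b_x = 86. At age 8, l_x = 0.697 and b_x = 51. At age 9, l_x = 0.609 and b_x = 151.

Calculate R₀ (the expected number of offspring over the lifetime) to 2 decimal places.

R₀ = Σ l_x b_x:
  age 4: 0.930 × 0 = 0.0000
  age 5: 0.856 × 141 = 120.6960
  age 6: 0.766 × 109 = 83.4940
  age 7: 0.735 × 86 = 63.2100
  age 8: 0.697 × 51 = 35.5470
  age 9: 0.609 × 151 = 91.9590
R₀ = 0.0000 + 120.6960 + 83.4940 + 63.2100 + 35.5470 + 91.9590 = 394.9060

394.91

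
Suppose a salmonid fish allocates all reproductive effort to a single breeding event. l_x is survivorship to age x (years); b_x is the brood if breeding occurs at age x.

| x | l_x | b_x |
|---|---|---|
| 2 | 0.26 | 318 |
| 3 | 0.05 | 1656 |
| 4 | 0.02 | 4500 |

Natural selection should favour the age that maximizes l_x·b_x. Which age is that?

4

Expected offspring if breeding at age x = l_x × b_x:
  age 2: 0.26 × 318 = 82.680
  age 3: 0.05 × 1656 = 82.800
  age 4: 0.02 × 4500 = 90.000
Maximum at age 4 (90.000).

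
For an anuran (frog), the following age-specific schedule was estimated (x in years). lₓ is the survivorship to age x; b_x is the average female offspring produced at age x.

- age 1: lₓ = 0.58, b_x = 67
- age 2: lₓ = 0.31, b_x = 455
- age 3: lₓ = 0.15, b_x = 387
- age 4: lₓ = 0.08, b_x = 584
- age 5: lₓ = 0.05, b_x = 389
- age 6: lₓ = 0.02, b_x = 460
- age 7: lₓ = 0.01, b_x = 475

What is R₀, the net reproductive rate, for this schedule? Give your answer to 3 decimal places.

R₀ = Σ lₓ b_x:
  age 1: 0.58 × 67 = 38.8600
  age 2: 0.31 × 455 = 141.0500
  age 3: 0.15 × 387 = 58.0500
  age 4: 0.08 × 584 = 46.7200
  age 5: 0.05 × 389 = 19.4500
  age 6: 0.02 × 460 = 9.2000
  age 7: 0.01 × 475 = 4.7500
R₀ = 38.8600 + 141.0500 + 58.0500 + 46.7200 + 19.4500 + 9.2000 + 4.7500 = 318.0800

318.080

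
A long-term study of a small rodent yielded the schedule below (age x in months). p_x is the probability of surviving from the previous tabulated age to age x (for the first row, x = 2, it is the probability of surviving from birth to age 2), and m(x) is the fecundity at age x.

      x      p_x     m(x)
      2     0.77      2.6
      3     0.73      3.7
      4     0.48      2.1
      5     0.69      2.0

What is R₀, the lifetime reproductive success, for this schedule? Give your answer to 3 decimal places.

Survivorship from birth: l_x = p_2·p_3·…·p_x.
  l_2 = 0.77000
  l_3 = 0.56210
  l_4 = 0.26981
  l_5 = 0.18617
R₀ = Σ l_x m(x):
  age 2: 0.77000 × 2.6 = 2.0020
  age 3: 0.56210 × 3.7 = 2.0798
  age 4: 0.26981 × 2.1 = 0.5666
  age 5: 0.18617 × 2.0 = 0.3723
R₀ = 2.0020 + 2.0798 + 0.5666 + 0.3723 = 5.0207

5.021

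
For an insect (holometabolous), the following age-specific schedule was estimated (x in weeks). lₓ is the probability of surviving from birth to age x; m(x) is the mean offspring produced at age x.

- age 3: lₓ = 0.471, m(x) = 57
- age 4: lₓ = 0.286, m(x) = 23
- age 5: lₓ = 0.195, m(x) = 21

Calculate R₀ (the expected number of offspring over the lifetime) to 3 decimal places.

37.520

R₀ = Σ lₓ m(x):
  age 3: 0.471 × 57 = 26.8470
  age 4: 0.286 × 23 = 6.5780
  age 5: 0.195 × 21 = 4.0950
R₀ = 26.8470 + 6.5780 + 4.0950 = 37.5200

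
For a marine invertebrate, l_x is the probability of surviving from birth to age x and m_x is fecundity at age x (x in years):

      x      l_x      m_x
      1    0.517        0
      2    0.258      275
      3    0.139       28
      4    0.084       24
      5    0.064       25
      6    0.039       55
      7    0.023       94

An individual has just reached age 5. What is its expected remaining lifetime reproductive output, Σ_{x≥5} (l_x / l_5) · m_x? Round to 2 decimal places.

l_5 = 0.064. Conditional survival from age 5 to x is l_x / l_5.
  x=5: (0.064/0.064) × 25 = 25.0000
  x=6: (0.039/0.064) × 55 = 33.5156
  x=7: (0.023/0.064) × 94 = 33.7812
Sum = 25.0000 + 33.5156 + 33.7812 = 92.2969

92.30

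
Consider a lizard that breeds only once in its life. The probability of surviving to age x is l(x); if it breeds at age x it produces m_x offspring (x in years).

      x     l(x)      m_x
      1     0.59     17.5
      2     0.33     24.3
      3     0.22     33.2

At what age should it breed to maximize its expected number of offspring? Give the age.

1

Expected offspring if breeding at age x = l(x) × m_x:
  age 1: 0.59 × 17.5 = 10.325
  age 2: 0.33 × 24.3 = 8.019
  age 3: 0.22 × 33.2 = 7.304
Maximum at age 1 (10.325).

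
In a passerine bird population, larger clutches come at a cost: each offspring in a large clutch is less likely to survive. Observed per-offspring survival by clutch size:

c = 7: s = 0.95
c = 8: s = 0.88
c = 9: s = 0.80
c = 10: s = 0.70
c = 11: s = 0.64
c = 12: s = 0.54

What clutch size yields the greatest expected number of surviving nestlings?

9

Expected surviving nestlings = c × s(c):
  c=7: 7 × 0.95 = 6.650
  c=8: 8 × 0.88 = 7.040
  c=9: 9 × 0.80 = 7.200
  c=10: 10 × 0.70 = 7.000
  c=11: 11 × 0.64 = 7.040
  c=12: 12 × 0.54 = 6.480
Maximum at c = 9 (7.200 surviving nestlings).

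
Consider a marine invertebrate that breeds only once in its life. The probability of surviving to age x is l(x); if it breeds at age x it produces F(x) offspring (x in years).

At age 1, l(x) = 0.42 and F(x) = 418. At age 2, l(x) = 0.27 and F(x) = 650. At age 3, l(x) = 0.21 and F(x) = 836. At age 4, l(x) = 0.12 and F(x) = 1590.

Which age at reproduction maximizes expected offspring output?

Expected offspring if breeding at age x = l(x) × F(x):
  age 1: 0.42 × 418 = 175.560
  age 2: 0.27 × 650 = 175.500
  age 3: 0.21 × 836 = 175.560
  age 4: 0.12 × 1590 = 190.800
Maximum at age 4 (190.800).

4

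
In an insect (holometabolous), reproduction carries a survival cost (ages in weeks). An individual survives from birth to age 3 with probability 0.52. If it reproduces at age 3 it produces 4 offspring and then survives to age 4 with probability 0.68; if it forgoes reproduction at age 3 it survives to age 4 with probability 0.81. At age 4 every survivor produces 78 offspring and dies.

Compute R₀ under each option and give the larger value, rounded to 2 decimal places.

breed at age 3: R₀ = 0.52 × (4 + 0.68 × 78) = 0.52 × 57.0400 = 29.6608
delay to age 4: R₀ = 0.52 × (0.81 × 78) = 0.52 × 63.1800 = 32.8536
Higher: delay to age 4 (32.8536).

32.85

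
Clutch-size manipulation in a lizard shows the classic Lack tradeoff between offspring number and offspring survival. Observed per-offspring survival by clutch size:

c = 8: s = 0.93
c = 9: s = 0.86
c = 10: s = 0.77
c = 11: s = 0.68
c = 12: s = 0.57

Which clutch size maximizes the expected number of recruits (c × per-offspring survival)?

Expected recruits = c × s(c):
  c=8: 8 × 0.93 = 7.440
  c=9: 9 × 0.86 = 7.740
  c=10: 10 × 0.77 = 7.700
  c=11: 11 × 0.68 = 7.480
  c=12: 12 × 0.57 = 6.840
Maximum at c = 9 (7.740 recruits).

9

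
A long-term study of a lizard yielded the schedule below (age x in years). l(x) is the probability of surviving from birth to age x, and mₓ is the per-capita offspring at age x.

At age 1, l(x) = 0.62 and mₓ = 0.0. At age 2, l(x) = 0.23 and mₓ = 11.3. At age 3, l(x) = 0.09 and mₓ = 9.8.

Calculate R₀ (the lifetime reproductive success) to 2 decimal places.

R₀ = Σ l(x) mₓ:
  age 1: 0.62 × 0.0 = 0.0000
  age 2: 0.23 × 11.3 = 2.5990
  age 3: 0.09 × 9.8 = 0.8820
R₀ = 0.0000 + 2.5990 + 0.8820 = 3.4810

3.48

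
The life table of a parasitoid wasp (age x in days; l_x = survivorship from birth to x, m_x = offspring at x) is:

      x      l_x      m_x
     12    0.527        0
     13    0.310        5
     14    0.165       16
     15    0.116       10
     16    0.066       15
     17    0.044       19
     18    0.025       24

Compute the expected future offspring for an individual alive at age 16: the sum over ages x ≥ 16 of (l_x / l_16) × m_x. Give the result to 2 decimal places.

l_16 = 0.066. Conditional survival from age 16 to x is l_x / l_16.
  x=16: (0.066/0.066) × 15 = 15.0000
  x=17: (0.044/0.066) × 19 = 12.6667
  x=18: (0.025/0.066) × 24 = 9.0909
Sum = 15.0000 + 12.6667 + 9.0909 = 36.7576

36.76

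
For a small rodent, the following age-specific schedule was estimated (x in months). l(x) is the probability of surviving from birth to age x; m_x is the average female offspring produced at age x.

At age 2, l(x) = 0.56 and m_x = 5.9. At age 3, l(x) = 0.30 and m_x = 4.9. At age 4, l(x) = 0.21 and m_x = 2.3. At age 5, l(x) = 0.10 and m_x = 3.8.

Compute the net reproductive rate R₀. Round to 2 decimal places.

R₀ = Σ l(x) m_x:
  age 2: 0.56 × 5.9 = 3.3040
  age 3: 0.30 × 4.9 = 1.4700
  age 4: 0.21 × 2.3 = 0.4830
  age 5: 0.10 × 3.8 = 0.3800
R₀ = 3.3040 + 1.4700 + 0.4830 + 0.3800 = 5.6370

5.64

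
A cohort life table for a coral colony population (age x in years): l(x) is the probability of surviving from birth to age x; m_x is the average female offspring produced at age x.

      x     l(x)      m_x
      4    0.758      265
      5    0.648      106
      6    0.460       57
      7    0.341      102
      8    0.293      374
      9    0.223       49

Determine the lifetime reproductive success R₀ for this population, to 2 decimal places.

R₀ = Σ l(x) m_x:
  age 4: 0.758 × 265 = 200.8700
  age 5: 0.648 × 106 = 68.6880
  age 6: 0.460 × 57 = 26.2200
  age 7: 0.341 × 102 = 34.7820
  age 8: 0.293 × 374 = 109.5820
  age 9: 0.223 × 49 = 10.9270
R₀ = 200.8700 + 68.6880 + 26.2200 + 34.7820 + 109.5820 + 10.9270 = 451.0690

451.07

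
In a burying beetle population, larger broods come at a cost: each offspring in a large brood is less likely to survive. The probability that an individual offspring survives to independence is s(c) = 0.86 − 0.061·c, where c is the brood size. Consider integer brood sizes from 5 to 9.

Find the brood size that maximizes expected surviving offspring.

Expected surviving offspring = c × s(c):
  c=5: 5 × 0.555 = 2.775
  c=6: 6 × 0.494 = 2.964
  c=7: 7 × 0.433 = 3.031
  c=8: 8 × 0.372 = 2.976
  c=9: 9 × 0.311 = 2.799
Maximum at c = 7 (3.031 surviving offspring).

7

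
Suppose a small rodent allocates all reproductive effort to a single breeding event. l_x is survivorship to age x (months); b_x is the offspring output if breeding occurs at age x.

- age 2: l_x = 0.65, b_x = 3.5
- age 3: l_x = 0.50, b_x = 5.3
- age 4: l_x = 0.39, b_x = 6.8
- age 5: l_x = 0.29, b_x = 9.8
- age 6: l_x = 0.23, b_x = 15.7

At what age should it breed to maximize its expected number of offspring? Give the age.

Expected offspring if breeding at age x = l_x × b_x:
  age 2: 0.65 × 3.5 = 2.275
  age 3: 0.50 × 5.3 = 2.650
  age 4: 0.39 × 6.8 = 2.652
  age 5: 0.29 × 9.8 = 2.842
  age 6: 0.23 × 15.7 = 3.611
Maximum at age 6 (3.611).

6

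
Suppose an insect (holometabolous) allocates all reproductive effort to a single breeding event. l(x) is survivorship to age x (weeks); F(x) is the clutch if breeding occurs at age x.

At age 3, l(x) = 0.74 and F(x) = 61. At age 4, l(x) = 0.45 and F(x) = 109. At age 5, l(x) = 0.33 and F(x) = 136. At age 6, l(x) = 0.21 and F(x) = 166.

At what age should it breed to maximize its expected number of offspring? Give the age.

Expected offspring if breeding at age x = l(x) × F(x):
  age 3: 0.74 × 61 = 45.140
  age 4: 0.45 × 109 = 49.050
  age 5: 0.33 × 136 = 44.880
  age 6: 0.21 × 166 = 34.860
Maximum at age 4 (49.050).

4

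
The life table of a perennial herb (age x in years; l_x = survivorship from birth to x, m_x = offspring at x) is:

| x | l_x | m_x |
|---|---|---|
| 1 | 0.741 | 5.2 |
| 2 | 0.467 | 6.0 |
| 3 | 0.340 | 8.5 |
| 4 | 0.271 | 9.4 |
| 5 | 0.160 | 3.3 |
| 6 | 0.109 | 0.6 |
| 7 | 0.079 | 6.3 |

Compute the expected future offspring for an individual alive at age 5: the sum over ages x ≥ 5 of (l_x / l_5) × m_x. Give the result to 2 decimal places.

6.82

l_5 = 0.160. Conditional survival from age 5 to x is l_x / l_5.
  x=5: (0.160/0.160) × 3.3 = 3.3000
  x=6: (0.109/0.160) × 0.6 = 0.4088
  x=7: (0.079/0.160) × 6.3 = 3.1106
Sum = 3.3000 + 0.4088 + 3.1106 = 6.8194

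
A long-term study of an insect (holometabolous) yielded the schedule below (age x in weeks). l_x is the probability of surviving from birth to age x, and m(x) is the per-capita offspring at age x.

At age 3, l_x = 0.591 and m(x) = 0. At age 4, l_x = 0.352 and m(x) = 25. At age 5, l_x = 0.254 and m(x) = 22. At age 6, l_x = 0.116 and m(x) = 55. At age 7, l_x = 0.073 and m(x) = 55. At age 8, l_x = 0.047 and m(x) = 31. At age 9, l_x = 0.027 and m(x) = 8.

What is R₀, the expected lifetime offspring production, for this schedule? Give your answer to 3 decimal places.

R₀ = Σ l_x m(x):
  age 3: 0.591 × 0 = 0.0000
  age 4: 0.352 × 25 = 8.8000
  age 5: 0.254 × 22 = 5.5880
  age 6: 0.116 × 55 = 6.3800
  age 7: 0.073 × 55 = 4.0150
  age 8: 0.047 × 31 = 1.4570
  age 9: 0.027 × 8 = 0.2160
R₀ = 0.0000 + 8.8000 + 5.5880 + 6.3800 + 4.0150 + 1.4570 + 0.2160 = 26.4560

26.456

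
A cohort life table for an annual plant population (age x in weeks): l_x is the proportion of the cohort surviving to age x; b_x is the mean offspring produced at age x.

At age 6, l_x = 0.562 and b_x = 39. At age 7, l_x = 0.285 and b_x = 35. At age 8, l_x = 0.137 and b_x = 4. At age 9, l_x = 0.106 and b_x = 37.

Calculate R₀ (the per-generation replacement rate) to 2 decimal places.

R₀ = Σ l_x b_x:
  age 6: 0.562 × 39 = 21.9180
  age 7: 0.285 × 35 = 9.9750
  age 8: 0.137 × 4 = 0.5480
  age 9: 0.106 × 37 = 3.9220
R₀ = 21.9180 + 9.9750 + 0.5480 + 3.9220 = 36.3630

36.36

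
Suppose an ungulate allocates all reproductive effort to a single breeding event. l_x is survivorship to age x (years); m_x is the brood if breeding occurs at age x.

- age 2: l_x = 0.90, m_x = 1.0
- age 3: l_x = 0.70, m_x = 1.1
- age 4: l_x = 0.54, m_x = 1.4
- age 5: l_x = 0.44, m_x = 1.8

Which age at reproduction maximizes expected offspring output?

Expected offspring if breeding at age x = l_x × m_x:
  age 2: 0.90 × 1.0 = 0.900
  age 3: 0.70 × 1.1 = 0.770
  age 4: 0.54 × 1.4 = 0.756
  age 5: 0.44 × 1.8 = 0.792
Maximum at age 2 (0.900).

2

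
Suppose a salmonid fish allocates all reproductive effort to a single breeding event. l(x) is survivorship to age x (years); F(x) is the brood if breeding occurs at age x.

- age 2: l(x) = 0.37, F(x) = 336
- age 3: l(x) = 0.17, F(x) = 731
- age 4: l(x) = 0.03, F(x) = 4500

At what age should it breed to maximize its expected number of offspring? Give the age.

Expected offspring if breeding at age x = l(x) × F(x):
  age 2: 0.37 × 336 = 124.320
  age 3: 0.17 × 731 = 124.270
  age 4: 0.03 × 4500 = 135.000
Maximum at age 4 (135.000).

4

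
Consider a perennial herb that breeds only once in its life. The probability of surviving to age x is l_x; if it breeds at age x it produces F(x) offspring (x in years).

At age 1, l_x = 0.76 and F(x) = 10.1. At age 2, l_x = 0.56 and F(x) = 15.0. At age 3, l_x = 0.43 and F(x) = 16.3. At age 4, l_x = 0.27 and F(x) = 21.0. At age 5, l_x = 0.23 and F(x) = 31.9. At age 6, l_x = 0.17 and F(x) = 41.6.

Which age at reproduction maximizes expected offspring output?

Expected offspring if breeding at age x = l_x × F(x):
  age 1: 0.76 × 10.1 = 7.676
  age 2: 0.56 × 15.0 = 8.400
  age 3: 0.43 × 16.3 = 7.009
  age 4: 0.27 × 21.0 = 5.670
  age 5: 0.23 × 31.9 = 7.337
  age 6: 0.17 × 41.6 = 7.072
Maximum at age 2 (8.400).

2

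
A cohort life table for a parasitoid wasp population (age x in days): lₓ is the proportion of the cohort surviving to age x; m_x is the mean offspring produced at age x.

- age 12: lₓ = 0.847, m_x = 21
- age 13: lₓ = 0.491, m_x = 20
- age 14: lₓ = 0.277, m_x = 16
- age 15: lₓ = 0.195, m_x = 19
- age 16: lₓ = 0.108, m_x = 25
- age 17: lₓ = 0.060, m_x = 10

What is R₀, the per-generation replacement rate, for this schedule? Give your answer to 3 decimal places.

R₀ = Σ lₓ m_x:
  age 12: 0.847 × 21 = 17.7870
  age 13: 0.491 × 20 = 9.8200
  age 14: 0.277 × 16 = 4.4320
  age 15: 0.195 × 19 = 3.7050
  age 16: 0.108 × 25 = 2.7000
  age 17: 0.060 × 10 = 0.6000
R₀ = 17.7870 + 9.8200 + 4.4320 + 3.7050 + 2.7000 + 0.6000 = 39.0440

39.044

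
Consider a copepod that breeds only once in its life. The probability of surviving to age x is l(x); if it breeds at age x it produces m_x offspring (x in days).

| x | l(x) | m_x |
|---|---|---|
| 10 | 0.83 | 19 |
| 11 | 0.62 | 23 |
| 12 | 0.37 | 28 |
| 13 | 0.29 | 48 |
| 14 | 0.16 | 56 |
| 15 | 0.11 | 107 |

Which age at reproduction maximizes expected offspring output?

Expected offspring if breeding at age x = l(x) × m_x:
  age 10: 0.83 × 19 = 15.770
  age 11: 0.62 × 23 = 14.260
  age 12: 0.37 × 28 = 10.360
  age 13: 0.29 × 48 = 13.920
  age 14: 0.16 × 56 = 8.960
  age 15: 0.11 × 107 = 11.770
Maximum at age 10 (15.770).

10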